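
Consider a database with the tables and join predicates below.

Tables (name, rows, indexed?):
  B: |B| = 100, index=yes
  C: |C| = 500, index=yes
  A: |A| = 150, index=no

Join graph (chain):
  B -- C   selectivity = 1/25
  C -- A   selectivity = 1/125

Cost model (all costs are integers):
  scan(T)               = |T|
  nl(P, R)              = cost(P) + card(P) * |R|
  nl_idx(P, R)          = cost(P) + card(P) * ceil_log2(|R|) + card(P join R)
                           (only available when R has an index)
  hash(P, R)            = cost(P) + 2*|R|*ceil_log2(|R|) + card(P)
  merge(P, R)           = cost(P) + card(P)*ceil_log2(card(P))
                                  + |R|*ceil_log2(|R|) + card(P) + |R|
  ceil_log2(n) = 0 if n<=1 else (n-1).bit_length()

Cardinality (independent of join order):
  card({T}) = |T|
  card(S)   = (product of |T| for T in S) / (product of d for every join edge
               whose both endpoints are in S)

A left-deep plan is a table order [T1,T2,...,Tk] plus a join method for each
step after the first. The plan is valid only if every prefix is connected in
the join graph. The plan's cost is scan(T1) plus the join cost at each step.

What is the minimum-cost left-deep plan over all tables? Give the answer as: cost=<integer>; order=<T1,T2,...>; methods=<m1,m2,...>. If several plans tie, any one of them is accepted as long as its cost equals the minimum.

cost=4100; order=A,C,B; methods=nl_idx,hash

Selinger DP (subsets sized 1..n):
  {B}: scan cost=100, card=100
  {C}: scan cost=500, card=500
  {A}: scan cost=150, card=150
  {BC}: card=2000; try (B,hash)→2400, (C,nl_idx)→3000, (C,merge)→5900, (B,nl_idx)→6000, (B,merge)→6300, (C,hash)→9200 …(+2); best=2400 via (B,hash)
  {AC}: card=600; try (C,nl_idx)→2100, (A,hash)→3400, (C,merge)→6500, (A,merge)→6850, (C,hash)→9300, (C,nl)→75150 …(+1); best=2100 via (C,nl_idx)
  {ABC}: card=2400; try (B,hash)→4100, (A,hash)→6800, (B,nl_idx)→8700, (B,merge)→9500, (A,merge)→27750, (B,nl)→62100 …(+1); best=4100 via (B,hash)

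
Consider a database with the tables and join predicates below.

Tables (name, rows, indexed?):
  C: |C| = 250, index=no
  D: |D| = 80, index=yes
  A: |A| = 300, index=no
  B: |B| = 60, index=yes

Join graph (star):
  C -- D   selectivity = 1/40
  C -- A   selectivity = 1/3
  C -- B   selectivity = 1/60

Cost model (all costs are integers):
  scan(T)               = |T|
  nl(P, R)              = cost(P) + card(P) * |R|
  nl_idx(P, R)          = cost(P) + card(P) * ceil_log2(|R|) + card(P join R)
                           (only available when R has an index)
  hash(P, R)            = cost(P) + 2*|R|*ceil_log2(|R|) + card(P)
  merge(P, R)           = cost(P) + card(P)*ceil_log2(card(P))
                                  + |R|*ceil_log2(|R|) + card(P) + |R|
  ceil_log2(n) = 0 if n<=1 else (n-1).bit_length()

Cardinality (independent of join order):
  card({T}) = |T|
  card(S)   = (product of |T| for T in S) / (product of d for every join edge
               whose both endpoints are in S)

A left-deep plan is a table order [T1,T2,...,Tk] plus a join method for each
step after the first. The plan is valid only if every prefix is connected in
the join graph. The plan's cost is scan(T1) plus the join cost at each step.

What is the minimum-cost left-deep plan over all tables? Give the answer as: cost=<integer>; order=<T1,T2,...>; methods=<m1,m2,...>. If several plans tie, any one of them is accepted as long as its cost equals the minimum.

Selinger DP (subsets sized 1..n):
  {C}: scan cost=250, card=250
  {D}: scan cost=80, card=80
  {A}: scan cost=300, card=300
  {B}: scan cost=60, card=60
  {CD}: card=500; try (D,hash)→1620, (D,nl_idx)→2500, (C,merge)→2970, (D,merge)→3140, (C,hash)→4160, (C,nl)→20080 …(+1); best=1620 via (D,hash)
  {AC}: card=25000; try (C,hash)→4600, (A,merge)→5500, (C,merge)→5550, (A,hash)→5900, (A,nl)→75250, (C,nl)→75300; best=4600 via (C,hash)
  {BC}: card=250; try (B,hash)→1220, (B,nl_idx)→2000, (C,merge)→2730, (B,merge)→2920, (C,hash)→4120, (C,nl)→15060 …(+1); best=1220 via (B,hash)
  {ACD}: card=50000; try (A,hash)→7520, (A,merge)→9620, (D,hash)→30720, (A,nl)→151620, (D,nl_idx)→229600, (D,merge)→405240 …(+1); best=7520 via (A,hash)
  {BCD}: card=500; try (D,hash)→2590, (B,hash)→2840, (D,nl_idx)→3470, (D,merge)→4110, (B,nl_idx)→5120, (B,merge)→7040 …(+2); best=2590 via (D,hash)
  {ABC}: card=25000; try (A,merge)→6470, (A,hash)→6870, (B,hash)→30320, (A,nl)→76220, (B,nl_idx)→179600, (B,merge)→405020 …(+1); best=6470 via (A,merge)
  {ABCD}: card=50000; try (A,hash)→8490, (A,merge)→10590, (D,hash)→32590, (B,hash)→58240, (A,nl)→152590, (D,nl_idx)→231470 …(+5); best=8490 via (A,hash)

cost=8490; order=C,B,D,A; methods=hash,hash,hash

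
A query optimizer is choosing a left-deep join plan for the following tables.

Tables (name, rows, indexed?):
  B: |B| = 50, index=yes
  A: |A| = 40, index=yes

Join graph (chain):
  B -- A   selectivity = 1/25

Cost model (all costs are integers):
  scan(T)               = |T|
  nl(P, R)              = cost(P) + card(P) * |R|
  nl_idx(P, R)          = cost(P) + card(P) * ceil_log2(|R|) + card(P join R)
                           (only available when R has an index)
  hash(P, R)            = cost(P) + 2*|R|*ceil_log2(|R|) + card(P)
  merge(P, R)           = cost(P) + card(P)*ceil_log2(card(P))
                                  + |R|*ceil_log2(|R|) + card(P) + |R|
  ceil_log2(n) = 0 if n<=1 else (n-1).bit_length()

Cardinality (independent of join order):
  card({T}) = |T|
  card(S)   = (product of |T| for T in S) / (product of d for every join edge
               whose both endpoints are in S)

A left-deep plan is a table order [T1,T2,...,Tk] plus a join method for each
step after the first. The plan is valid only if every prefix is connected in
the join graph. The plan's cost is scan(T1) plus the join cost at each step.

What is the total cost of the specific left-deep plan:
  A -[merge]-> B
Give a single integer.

670

step 1: scan A: cost=40, card=40
step 2: join B via merge
    card(P join B) = 40*50/(25) = 80
    cost = 40 + 40*6 + 50*6 + 40 + 50 = 670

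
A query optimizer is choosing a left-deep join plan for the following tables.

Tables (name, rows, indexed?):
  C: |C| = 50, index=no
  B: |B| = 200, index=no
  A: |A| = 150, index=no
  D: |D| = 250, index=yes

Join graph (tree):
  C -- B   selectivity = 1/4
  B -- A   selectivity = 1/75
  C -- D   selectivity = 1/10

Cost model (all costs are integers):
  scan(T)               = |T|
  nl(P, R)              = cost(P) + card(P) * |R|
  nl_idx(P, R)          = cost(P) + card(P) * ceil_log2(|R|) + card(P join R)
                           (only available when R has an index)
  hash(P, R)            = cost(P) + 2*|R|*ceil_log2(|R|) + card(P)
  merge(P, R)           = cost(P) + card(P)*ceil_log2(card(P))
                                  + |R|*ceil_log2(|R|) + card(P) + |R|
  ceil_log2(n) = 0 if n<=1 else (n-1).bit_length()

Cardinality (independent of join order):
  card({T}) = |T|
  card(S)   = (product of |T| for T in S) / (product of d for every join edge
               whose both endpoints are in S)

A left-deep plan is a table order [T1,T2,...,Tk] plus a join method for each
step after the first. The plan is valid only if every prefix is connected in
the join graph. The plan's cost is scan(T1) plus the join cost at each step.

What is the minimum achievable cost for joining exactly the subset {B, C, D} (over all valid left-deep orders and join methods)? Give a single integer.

Selinger DP over subsets of {B,C,D}:
  {C}: scan cost=50, card=50
  {B}: scan cost=200, card=200
  {D}: scan cost=250, card=250
  {BC}: card=2500; try (C,hash)→1000, (B,merge)→2200, (C,merge)→2350, (B,hash)→3300, (B,nl)→10050, (C,nl)→10200; best=1000 via (C,hash)
  {CD}: card=1250; try (C,hash)→1100, (D,nl_idx)→1700, (D,merge)→2650, (C,merge)→2850, (D,hash)→4100, (D,nl)→12550 …(+1); best=1100 via (C,hash)
  {BCD}: card=62500; try (B,hash)→5550, (D,hash)→7500, (B,merge)→17900, (D,merge)→35750, (D,nl_idx)→83500, (B,nl)→251100 …(+1); best=5550 via (B,hash)

5550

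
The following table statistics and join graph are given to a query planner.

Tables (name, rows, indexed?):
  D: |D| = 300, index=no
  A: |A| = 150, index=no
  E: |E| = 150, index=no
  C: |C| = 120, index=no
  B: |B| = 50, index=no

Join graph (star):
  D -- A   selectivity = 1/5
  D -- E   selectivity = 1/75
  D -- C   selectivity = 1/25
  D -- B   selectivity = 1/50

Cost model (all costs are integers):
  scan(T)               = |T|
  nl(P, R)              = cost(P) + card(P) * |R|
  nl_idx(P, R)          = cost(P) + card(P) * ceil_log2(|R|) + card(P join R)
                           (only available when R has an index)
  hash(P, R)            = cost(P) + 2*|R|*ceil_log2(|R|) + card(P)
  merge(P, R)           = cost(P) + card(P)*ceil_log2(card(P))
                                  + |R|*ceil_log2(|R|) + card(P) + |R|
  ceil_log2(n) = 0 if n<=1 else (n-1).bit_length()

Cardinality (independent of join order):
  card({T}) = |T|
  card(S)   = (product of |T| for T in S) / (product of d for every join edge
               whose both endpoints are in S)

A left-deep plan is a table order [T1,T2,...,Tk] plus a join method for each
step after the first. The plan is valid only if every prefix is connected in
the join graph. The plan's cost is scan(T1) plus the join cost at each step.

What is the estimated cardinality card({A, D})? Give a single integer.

Tables in S: A(150), D(300)
Edges inside S: D-A(d=5)
numerator = 150 * 300 = 45000
denominator = 5 = 5
card(S) = 45000 / 5 = 9000

9000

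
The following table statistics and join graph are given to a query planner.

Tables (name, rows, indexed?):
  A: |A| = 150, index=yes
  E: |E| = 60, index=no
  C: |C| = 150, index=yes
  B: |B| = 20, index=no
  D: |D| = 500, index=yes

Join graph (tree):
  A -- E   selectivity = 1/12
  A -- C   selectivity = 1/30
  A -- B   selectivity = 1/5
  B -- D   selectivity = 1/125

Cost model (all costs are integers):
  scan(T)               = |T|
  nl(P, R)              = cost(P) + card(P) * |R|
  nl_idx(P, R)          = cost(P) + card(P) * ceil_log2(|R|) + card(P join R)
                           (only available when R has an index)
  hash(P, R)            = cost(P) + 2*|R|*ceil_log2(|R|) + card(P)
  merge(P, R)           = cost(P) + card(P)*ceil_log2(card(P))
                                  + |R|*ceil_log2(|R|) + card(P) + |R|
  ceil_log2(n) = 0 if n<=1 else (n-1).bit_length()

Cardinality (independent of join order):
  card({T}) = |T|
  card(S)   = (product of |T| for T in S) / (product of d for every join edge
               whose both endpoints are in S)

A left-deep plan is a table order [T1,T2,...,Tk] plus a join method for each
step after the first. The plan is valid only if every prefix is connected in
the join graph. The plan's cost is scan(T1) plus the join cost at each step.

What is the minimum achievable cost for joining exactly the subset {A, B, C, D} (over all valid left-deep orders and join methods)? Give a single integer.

7070

Selinger DP over subsets of {A,B,C,D}:
  {A}: scan cost=150, card=150
  {C}: scan cost=150, card=150
  {B}: scan cost=20, card=20
  {D}: scan cost=500, card=500
  {AC}: card=750; try (C,nl_idx)→2100, (A,nl_idx)→2100, (C,hash)→2700, (A,hash)→2700, (C,merge)→2850, (A,merge)→2850 …(+2); best=2100 via (C,nl_idx)
  {AB}: card=600; try (B,hash)→500, (A,nl_idx)→780, (A,merge)→1490, (B,merge)→1620, (A,hash)→2440, (A,nl)→3020 …(+1); best=500 via (B,hash)
  {BD}: card=80; try (D,nl_idx)→280, (B,hash)→1200, (D,merge)→5140, (B,merge)→5620, (D,hash)→9040, (D,nl)→10020 …(+1); best=280 via (D,nl_idx)
  {ABC}: card=3000; try (B,hash)→3050, (C,hash)→3500, (C,nl_idx)→8300, (C,merge)→8450, (B,merge)→10470, (B,nl)→17100 …(+1); best=3050 via (B,hash)
  {ABD}: card=2400; try (A,merge)→2270, (A,hash)→2760, (A,nl_idx)→3320, (D,nl_idx)→8300, (D,hash)→10100, (D,merge)→12100 …(+2); best=2270 via (A,merge)
  {ABCD}: card=12000; try (C,hash)→7070, (D,hash)→15050, (C,nl_idx)→33470, (C,merge)→34820, (D,nl_idx)→42050, (D,merge)→47050 …(+2); best=7070 via (C,hash)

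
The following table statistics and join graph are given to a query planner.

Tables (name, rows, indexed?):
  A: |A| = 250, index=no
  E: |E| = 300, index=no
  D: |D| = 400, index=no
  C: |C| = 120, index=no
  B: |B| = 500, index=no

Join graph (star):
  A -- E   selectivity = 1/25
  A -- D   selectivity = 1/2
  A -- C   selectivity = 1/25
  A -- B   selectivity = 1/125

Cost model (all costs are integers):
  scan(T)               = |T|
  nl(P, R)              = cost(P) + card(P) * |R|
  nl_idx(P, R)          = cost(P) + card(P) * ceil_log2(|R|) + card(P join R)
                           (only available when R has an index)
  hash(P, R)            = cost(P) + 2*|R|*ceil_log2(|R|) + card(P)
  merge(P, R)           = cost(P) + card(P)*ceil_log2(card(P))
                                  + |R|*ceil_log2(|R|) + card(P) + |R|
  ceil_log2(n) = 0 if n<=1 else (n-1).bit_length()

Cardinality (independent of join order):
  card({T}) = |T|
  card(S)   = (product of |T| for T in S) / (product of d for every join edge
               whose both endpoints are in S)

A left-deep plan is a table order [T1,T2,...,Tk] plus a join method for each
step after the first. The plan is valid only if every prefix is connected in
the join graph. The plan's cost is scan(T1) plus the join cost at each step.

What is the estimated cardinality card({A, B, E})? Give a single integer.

Tables in S: A(250), B(500), E(300)
Edges inside S: A-E(d=25), A-B(d=125)
numerator = 250 * 500 * 300 = 37500000
denominator = 25 * 125 = 3125
card(S) = 37500000 / 3125 = 12000

12000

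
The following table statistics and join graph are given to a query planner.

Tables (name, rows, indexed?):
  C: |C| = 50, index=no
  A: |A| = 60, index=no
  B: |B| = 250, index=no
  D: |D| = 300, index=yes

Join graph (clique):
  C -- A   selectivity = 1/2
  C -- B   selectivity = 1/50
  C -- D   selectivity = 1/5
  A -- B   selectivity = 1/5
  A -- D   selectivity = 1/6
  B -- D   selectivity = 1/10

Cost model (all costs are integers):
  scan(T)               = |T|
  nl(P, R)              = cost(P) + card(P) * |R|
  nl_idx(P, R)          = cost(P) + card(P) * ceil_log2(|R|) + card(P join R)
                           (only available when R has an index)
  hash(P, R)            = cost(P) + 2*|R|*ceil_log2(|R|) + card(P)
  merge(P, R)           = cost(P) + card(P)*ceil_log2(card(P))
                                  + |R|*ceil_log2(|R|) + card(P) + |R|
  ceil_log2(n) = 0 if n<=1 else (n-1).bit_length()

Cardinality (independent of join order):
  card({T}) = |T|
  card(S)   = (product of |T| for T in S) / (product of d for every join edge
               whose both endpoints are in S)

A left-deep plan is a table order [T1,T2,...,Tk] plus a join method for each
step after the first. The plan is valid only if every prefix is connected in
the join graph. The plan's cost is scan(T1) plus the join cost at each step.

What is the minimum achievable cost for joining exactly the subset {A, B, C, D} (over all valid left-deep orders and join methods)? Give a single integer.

Selinger DP over subsets of {A,B,C,D}:
  {C}: scan cost=50, card=50
  {A}: scan cost=60, card=60
  {B}: scan cost=250, card=250
  {D}: scan cost=300, card=300
  {AC}: card=1500; try (C,hash)→720, (A,hash)→820, (A,merge)→820, (C,merge)→830, (A,nl)→3050, (C,nl)→3060; best=720 via (C,hash)
  {BC}: card=250; try (C,hash)→1100, (B,merge)→2650, (C,merge)→2850, (B,hash)→4100, (B,nl)→12550, (C,nl)→12750; best=1100 via (C,hash)
  {CD}: card=3000; try (C,hash)→1200, (D,merge)→3400, (D,nl_idx)→3500, (C,merge)→3650, (D,hash)→5500, (D,nl)→15050 …(+1); best=1200 via (C,hash)
  {AB}: card=3000; try (A,hash)→1220, (B,merge)→2730, (A,merge)→2920, (B,hash)→4120, (B,nl)→15060, (A,nl)→15250; best=1220 via (A,hash)
  {AD}: card=3000; try (A,hash)→1320, (D,merge)→3480, (D,nl_idx)→3600, (A,merge)→3720, (D,hash)→5520, (D,nl)→18060 …(+1); best=1320 via (A,hash)
  {BD}: card=7500; try (B,hash)→4600, (D,merge)→5500, (B,merge)→5550, (D,hash)→5900, (D,nl_idx)→10000, (D,nl)→75250 …(+1); best=4600 via (B,hash)
  {ABC}: card=1500; try (A,hash)→2070, (A,merge)→3770, (C,hash)→4820, (B,hash)→6220, (A,nl)→16100, (B,merge)→20970 …(+3); best=2070 via (A,hash)
  {ACD}: card=15000; try (C,hash)→4920, (A,hash)→4920, (D,hash)→7620, (D,merge)→21720, (D,nl_idx)→29220, (A,merge)→40620 …(+4); best=4920 via (C,hash)
  {BCD}: card=1500; try (D,nl_idx)→4850, (D,merge)→6350, (D,hash)→6750, (B,hash)→8200, (C,hash)→12700, (B,merge)→42450 …(+4); best=4850 via (D,nl_idx)
  {ABD}: card=15000; try (B,hash)→8320, (D,hash)→9620, (A,hash)→12820, (B,merge)→42570, (D,merge)→43220, (D,nl_idx)→43220 …(+4); best=8320 via (B,hash)
  {ABCD}: card=1500; try (A,hash)→7070, (D,hash)→8970, (D,nl_idx)→17070, (D,merge)→23070, (A,merge)→23270, (C,hash)→23920 …(+7); best=7070 via (A,hash)

7070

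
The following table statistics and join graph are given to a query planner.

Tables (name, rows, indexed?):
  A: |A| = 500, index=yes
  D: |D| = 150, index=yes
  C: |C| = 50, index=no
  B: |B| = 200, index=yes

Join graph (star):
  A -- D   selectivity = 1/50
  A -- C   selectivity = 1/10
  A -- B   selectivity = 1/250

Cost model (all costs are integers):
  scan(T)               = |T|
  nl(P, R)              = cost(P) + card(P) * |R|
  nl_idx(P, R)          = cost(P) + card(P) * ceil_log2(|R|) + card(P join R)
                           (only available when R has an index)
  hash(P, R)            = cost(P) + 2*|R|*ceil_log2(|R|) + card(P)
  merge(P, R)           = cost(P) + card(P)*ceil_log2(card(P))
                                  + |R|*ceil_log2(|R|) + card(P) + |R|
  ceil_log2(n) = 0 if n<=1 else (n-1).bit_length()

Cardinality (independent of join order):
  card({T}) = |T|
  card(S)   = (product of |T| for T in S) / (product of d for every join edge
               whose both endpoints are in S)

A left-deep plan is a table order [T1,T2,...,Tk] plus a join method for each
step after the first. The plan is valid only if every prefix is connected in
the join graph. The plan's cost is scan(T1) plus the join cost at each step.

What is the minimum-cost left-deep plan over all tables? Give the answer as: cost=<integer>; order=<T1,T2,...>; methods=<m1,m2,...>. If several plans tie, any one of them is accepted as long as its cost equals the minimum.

cost=7000; order=B,A,D,C; methods=nl_idx,hash,hash

Selinger DP (subsets sized 1..n):
  {A}: scan cost=500, card=500
  {D}: scan cost=150, card=150
  {C}: scan cost=50, card=50
  {B}: scan cost=200, card=200
  {AD}: card=1500; try (A,nl_idx)→3000, (D,hash)→3400, (D,nl_idx)→6000, (A,merge)→6500, (D,merge)→6850, (A,hash)→9300 …(+2); best=3000 via (A,nl_idx)
  {AC}: card=2500; try (C,hash)→1600, (A,nl_idx)→3000, (A,merge)→5400, (C,merge)→5850, (A,hash)→9100, (A,nl)→25050 …(+1); best=1600 via (C,hash)
  {AB}: card=400; try (A,nl_idx)→2400, (B,hash)→4200, (B,nl_idx)→4900, (A,merge)→7000, (B,merge)→7300, (A,hash)→9400 …(+2); best=2400 via (A,nl_idx)
  {ACD}: card=7500; try (C,hash)→5100, (D,hash)→6500, (C,merge)→21350, (D,nl_idx)→29100, (D,merge)→35450, (C,nl)→78000 …(+1); best=5100 via (C,hash)
  {ABD}: card=1200; try (D,hash)→5200, (D,nl_idx)→6800, (B,hash)→7700, (D,merge)→7750, (B,nl_idx)→16200, (B,merge)→22800 …(+2); best=5200 via (D,hash)
  {ABC}: card=2000; try (C,hash)→3400, (C,merge)→6750, (B,hash)→7300, (C,nl)→22400, (B,nl_idx)→23600, (B,merge)→35900 …(+1); best=3400 via (C,hash)
  {ABCD}: card=6000; try (C,hash)→7000, (D,hash)→7800, (B,hash)→15800, (C,merge)→19950, (D,nl_idx)→25400, (D,merge)→28750 …(+5); best=7000 via (C,hash)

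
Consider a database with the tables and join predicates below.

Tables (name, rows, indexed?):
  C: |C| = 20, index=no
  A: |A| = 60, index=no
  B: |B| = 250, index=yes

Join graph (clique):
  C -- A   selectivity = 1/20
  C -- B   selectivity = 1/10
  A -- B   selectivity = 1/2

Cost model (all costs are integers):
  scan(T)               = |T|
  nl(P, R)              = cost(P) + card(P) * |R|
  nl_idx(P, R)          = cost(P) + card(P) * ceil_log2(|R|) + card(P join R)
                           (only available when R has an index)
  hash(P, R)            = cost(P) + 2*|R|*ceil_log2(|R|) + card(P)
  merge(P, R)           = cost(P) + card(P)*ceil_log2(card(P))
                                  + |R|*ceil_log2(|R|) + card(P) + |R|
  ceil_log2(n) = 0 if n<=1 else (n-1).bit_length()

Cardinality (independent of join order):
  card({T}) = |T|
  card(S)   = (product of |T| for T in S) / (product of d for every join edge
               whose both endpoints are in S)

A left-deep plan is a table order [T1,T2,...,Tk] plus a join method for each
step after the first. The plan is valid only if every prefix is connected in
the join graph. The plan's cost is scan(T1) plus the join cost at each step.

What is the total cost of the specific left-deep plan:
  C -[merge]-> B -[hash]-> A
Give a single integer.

step 1: scan C: cost=20, card=20
step 2: join B via merge
    card(P join B) = 20*250/(10) = 500
    cost = 20 + 20*5 + 250*8 + 20 + 250 = 2390
step 3: join A via hash
    card(P join A) = 500*60/(20*2) = 750
    cost = 2390 + 2*60*6 + 500 = 3610

3610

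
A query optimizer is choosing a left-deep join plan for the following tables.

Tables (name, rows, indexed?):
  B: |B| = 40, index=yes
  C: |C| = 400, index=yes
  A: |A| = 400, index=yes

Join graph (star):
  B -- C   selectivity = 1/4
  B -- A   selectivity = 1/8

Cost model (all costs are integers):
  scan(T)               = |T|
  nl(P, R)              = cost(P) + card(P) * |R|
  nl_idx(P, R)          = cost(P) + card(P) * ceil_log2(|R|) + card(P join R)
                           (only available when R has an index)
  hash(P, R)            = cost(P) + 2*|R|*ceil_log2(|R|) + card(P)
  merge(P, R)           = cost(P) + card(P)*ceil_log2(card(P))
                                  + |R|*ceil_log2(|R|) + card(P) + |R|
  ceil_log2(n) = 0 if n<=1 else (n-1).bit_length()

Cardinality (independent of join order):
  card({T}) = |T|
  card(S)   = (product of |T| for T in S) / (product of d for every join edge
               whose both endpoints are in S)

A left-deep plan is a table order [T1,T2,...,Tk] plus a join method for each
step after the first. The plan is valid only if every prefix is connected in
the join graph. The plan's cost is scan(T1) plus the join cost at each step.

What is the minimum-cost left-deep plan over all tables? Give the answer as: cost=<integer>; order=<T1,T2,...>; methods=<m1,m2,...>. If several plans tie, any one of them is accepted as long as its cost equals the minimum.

Selinger DP (subsets sized 1..n):
  {B}: scan cost=40, card=40
  {C}: scan cost=400, card=400
  {A}: scan cost=400, card=400
  {BC}: card=4000; try (B,hash)→1280, (C,merge)→4320, (C,nl_idx)→4400, (B,merge)→4680, (B,nl_idx)→6800, (C,hash)→7280 …(+2); best=1280 via (B,hash)
  {AB}: card=2000; try (B,hash)→1280, (A,nl_idx)→2400, (A,merge)→4320, (B,merge)→4680, (B,nl_idx)→4800, (A,hash)→7280 …(+2); best=1280 via (B,hash)
  {ABC}: card=200000; try (C,hash)→10480, (A,hash)→12480, (C,merge)→29280, (A,merge)→57280, (C,nl_idx)→219280, (A,nl_idx)→237280 …(+2); best=10480 via (C,hash)

cost=10480; order=A,B,C; methods=hash,hash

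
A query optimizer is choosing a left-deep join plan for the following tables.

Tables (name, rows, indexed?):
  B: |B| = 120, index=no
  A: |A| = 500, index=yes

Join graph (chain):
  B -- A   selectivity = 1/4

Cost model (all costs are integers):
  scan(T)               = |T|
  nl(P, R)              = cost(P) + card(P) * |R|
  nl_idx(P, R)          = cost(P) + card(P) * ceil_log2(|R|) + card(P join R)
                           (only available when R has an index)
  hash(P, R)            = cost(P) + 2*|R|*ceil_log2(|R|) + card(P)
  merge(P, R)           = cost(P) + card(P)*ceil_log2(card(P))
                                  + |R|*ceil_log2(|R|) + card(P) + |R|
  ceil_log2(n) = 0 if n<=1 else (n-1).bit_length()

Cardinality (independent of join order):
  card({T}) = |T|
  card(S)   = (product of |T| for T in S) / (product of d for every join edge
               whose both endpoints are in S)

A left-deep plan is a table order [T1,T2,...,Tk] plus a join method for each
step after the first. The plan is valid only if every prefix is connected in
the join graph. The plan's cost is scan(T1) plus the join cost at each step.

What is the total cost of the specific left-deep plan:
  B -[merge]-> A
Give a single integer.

6080

step 1: scan B: cost=120, card=120
step 2: join A via merge
    card(P join A) = 120*500/(4) = 15000
    cost = 120 + 120*7 + 500*9 + 120 + 500 = 6080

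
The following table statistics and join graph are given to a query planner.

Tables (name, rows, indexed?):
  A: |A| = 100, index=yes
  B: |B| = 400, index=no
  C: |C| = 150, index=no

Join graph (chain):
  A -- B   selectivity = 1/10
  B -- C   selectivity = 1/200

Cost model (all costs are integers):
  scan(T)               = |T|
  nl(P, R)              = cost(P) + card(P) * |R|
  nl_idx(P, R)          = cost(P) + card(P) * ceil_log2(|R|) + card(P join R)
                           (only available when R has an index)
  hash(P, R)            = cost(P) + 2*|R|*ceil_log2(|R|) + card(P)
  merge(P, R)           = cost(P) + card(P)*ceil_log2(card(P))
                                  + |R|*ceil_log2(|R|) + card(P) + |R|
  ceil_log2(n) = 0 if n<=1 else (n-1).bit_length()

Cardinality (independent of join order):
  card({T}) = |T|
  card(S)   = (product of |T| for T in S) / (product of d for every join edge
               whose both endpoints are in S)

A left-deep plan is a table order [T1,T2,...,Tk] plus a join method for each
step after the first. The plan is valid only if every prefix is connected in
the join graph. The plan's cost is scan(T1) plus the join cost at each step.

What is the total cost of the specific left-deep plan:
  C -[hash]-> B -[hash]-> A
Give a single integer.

9200

step 1: scan C: cost=150, card=150
step 2: join B via hash
    card(P join B) = 150*400/(200) = 300
    cost = 150 + 2*400*9 + 150 = 7500
step 3: join A via hash
    card(P join A) = 300*100/(10) = 3000
    cost = 7500 + 2*100*7 + 300 = 9200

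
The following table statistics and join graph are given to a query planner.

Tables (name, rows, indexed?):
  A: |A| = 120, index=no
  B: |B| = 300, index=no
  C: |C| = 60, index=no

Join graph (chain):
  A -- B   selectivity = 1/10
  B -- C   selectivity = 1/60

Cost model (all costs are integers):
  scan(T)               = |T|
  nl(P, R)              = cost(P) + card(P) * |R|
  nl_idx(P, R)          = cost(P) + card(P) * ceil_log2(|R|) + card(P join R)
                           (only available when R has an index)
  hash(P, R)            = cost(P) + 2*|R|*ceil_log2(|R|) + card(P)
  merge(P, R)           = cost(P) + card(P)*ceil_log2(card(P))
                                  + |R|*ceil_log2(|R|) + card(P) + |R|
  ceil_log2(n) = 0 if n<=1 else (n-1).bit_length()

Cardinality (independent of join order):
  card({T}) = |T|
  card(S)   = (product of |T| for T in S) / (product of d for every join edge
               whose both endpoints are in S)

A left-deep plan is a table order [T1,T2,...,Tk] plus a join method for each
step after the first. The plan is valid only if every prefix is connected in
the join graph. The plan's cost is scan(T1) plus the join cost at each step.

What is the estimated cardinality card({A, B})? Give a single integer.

3600

Tables in S: A(120), B(300)
Edges inside S: A-B(d=10)
numerator = 120 * 300 = 36000
denominator = 10 = 10
card(S) = 36000 / 10 = 3600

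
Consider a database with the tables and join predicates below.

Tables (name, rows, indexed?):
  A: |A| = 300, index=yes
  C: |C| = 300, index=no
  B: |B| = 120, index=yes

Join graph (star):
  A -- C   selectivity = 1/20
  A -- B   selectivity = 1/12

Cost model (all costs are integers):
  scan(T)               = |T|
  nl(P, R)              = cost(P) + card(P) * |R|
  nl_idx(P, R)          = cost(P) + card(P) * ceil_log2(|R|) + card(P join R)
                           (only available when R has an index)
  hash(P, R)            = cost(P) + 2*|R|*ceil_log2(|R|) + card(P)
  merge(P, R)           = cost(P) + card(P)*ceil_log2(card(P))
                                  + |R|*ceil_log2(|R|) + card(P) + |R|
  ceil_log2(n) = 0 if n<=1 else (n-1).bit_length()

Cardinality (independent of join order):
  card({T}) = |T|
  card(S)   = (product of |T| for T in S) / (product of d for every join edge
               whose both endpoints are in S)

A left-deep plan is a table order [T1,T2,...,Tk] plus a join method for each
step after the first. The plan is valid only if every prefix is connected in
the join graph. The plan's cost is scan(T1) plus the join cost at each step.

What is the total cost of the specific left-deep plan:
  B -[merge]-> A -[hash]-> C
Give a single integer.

step 1: scan B: cost=120, card=120
step 2: join A via merge
    card(P join A) = 120*300/(12) = 3000
    cost = 120 + 120*7 + 300*9 + 120 + 300 = 4080
step 3: join C via hash
    card(P join C) = 3000*300/(20) = 45000
    cost = 4080 + 2*300*9 + 3000 = 12480

12480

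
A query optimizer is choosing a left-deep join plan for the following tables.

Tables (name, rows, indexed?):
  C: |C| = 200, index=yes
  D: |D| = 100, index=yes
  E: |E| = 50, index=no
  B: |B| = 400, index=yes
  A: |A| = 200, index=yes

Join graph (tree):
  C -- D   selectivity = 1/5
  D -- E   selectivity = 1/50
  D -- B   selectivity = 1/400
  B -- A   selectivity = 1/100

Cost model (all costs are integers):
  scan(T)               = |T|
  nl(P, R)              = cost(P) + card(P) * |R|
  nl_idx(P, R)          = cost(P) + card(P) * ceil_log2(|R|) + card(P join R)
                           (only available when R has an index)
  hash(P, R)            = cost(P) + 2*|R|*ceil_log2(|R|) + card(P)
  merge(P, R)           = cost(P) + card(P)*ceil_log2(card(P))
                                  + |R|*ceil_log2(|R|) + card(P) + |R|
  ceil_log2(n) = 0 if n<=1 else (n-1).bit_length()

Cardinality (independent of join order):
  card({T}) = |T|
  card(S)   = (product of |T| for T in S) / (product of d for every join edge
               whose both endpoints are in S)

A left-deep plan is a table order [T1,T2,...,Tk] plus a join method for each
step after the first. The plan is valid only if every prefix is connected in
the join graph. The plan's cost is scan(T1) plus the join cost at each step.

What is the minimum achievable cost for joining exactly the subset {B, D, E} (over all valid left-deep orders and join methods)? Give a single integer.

Selinger DP over subsets of {B,D,E}:
  {D}: scan cost=100, card=100
  {E}: scan cost=50, card=50
  {B}: scan cost=400, card=400
  {DE}: card=100; try (D,nl_idx)→500, (E,hash)→800, (D,merge)→1200, (E,merge)→1250, (D,hash)→1500, (D,nl)→5050 …(+1); best=500 via (D,nl_idx)
  {BD}: card=100; try (B,nl_idx)→1100, (D,hash)→2200, (D,nl_idx)→3300, (B,merge)→4900, (D,merge)→5200, (B,hash)→7400 …(+2); best=1100 via (B,nl_idx)
  {BDE}: card=100; try (B,nl_idx)→1500, (E,hash)→1800, (E,merge)→2250, (B,merge)→5300, (E,nl)→6100, (B,hash)→7800 …(+1); best=1500 via (B,nl_idx)

1500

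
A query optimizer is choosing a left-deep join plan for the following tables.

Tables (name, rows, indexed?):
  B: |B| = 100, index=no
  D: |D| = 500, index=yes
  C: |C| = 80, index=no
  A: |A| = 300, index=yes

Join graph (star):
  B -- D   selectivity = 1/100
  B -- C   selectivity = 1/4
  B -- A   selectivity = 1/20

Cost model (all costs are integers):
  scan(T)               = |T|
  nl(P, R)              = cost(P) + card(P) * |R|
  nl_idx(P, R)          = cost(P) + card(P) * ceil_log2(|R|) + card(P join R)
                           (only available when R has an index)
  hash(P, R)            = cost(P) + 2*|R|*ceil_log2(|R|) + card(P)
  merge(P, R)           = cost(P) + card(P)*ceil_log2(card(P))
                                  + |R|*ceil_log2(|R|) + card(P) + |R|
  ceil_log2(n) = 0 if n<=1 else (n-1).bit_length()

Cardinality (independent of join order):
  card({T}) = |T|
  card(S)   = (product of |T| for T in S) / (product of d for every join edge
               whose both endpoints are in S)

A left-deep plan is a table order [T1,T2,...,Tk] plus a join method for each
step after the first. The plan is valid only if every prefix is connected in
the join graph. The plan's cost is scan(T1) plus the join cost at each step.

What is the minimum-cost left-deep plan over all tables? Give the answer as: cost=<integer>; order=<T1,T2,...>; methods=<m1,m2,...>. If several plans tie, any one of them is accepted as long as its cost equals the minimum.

cost=16020; order=B,D,A,C; methods=nl_idx,hash,hash

Selinger DP (subsets sized 1..n):
  {B}: scan cost=100, card=100
  {D}: scan cost=500, card=500
  {C}: scan cost=80, card=80
  {A}: scan cost=300, card=300
  {BD}: card=500; try (D,nl_idx)→1500, (B,hash)→2400, (D,merge)→5900, (B,merge)→6300, (D,hash)→9200, (D,nl)→50100 …(+1); best=1500 via (D,nl_idx)
  {BC}: card=2000; try (C,hash)→1320, (B,merge)→1520, (C,merge)→1540, (B,hash)→1560, (B,nl)→8080, (C,nl)→8100; best=1320 via (C,hash)
  {AB}: card=1500; try (B,hash)→2000, (A,nl_idx)→2500, (A,merge)→3900, (B,merge)→4100, (A,hash)→5600, (A,nl)→30100 …(+1); best=2000 via (B,hash)
  {BCD}: card=10000; try (C,hash)→3120, (C,merge)→7140, (D,hash)→12320, (D,nl_idx)→29320, (D,merge)→30320, (C,nl)→41500 …(+1); best=3120 via (C,hash)
  {ABD}: card=7500; try (A,hash)→7400, (A,merge)→9500, (D,hash)→12500, (A,nl_idx)→13500, (D,nl_idx)→23000, (D,merge)→25000 …(+2); best=7400 via (A,hash)
  {ABC}: card=30000; try (C,hash)→4620, (A,hash)→8720, (C,merge)→20640, (A,merge)→28320, (A,nl_idx)→49320, (C,nl)→122000 …(+1); best=4620 via (C,hash)
  {ABCD}: card=150000; try (C,hash)→16020, (A,hash)→18520, (D,hash)→43620, (C,merge)→113040, (A,merge)→156120, (A,nl_idx)→243120 …(+5); best=16020 via (C,hash)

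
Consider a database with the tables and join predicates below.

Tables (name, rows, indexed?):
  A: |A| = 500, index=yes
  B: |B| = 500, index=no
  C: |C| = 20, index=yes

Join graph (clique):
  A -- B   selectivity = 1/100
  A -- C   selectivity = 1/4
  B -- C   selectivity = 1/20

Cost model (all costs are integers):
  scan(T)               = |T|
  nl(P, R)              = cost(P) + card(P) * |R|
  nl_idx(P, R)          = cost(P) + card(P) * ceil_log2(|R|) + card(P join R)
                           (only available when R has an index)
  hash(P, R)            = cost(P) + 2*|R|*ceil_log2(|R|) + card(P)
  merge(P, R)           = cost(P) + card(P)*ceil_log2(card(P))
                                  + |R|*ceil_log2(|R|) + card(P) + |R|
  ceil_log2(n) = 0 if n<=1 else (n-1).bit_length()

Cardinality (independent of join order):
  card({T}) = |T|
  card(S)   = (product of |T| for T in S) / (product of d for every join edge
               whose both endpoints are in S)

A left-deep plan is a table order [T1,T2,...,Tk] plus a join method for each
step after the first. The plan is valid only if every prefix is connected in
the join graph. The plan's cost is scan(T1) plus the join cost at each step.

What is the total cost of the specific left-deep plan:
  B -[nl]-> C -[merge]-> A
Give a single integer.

20500

step 1: scan B: cost=500, card=500
step 2: join C via nl
    card(P join C) = 500*20/(20) = 500
    cost = 500 + 500*20 = 10500
step 3: join A via merge
    card(P join A) = 500*500/(100*4) = 625
    cost = 10500 + 500*9 + 500*9 + 500 + 500 = 20500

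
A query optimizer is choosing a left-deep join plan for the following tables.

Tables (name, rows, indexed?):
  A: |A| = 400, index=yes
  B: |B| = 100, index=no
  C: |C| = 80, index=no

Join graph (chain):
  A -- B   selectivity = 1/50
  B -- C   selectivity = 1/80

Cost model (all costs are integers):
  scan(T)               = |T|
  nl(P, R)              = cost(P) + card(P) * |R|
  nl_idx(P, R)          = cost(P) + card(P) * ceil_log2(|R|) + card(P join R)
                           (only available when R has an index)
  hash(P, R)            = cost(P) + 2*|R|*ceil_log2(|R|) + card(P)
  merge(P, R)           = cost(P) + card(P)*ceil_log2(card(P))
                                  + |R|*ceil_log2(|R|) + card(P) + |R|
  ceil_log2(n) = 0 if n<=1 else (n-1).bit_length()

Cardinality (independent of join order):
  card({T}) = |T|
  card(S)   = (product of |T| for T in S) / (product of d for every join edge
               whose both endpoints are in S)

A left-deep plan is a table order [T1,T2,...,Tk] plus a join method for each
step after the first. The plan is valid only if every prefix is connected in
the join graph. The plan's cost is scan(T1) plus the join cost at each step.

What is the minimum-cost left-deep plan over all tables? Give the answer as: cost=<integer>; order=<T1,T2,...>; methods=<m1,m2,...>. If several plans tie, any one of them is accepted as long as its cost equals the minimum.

Selinger DP (subsets sized 1..n):
  {A}: scan cost=400, card=400
  {B}: scan cost=100, card=100
  {C}: scan cost=80, card=80
  {AB}: card=800; try (A,nl_idx)→1800, (B,hash)→2200, (A,merge)→4900, (B,merge)→5200, (A,hash)→7400, (A,nl)→40100 …(+1); best=1800 via (A,nl_idx)
  {BC}: card=100; try (C,hash)→1320, (B,merge)→1520, (C,merge)→1540, (B,hash)→1560, (B,nl)→8080, (C,nl)→8100; best=1320 via (C,hash)
  {ABC}: card=800; try (A,nl_idx)→3020, (C,hash)→3720, (A,merge)→6120, (A,hash)→8620, (C,merge)→11240, (A,nl)→41320 …(+1); best=3020 via (A,nl_idx)

cost=3020; order=B,C,A; methods=hash,nl_idx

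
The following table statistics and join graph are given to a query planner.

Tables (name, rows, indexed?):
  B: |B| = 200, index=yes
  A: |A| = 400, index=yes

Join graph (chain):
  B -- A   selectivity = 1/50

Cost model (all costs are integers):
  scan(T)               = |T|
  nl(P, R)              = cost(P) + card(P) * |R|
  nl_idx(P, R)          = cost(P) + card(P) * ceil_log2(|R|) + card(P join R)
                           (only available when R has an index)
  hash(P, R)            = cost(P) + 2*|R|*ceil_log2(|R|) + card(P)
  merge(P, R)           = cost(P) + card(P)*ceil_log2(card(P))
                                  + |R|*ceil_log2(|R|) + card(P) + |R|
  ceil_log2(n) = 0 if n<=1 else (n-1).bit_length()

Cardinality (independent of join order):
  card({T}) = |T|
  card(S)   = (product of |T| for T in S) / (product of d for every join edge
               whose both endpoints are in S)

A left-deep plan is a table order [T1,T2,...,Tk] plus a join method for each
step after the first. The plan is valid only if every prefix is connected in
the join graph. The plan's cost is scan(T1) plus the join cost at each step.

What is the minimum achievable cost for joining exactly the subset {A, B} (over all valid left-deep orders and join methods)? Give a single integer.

Selinger DP over subsets of {A,B}:
  {B}: scan cost=200, card=200
  {A}: scan cost=400, card=400
  {AB}: card=1600; try (A,nl_idx)→3600, (B,hash)→4000, (B,nl_idx)→5200, (A,merge)→6000, (B,merge)→6200, (A,hash)→7600 …(+2); best=3600 via (A,nl_idx)

3600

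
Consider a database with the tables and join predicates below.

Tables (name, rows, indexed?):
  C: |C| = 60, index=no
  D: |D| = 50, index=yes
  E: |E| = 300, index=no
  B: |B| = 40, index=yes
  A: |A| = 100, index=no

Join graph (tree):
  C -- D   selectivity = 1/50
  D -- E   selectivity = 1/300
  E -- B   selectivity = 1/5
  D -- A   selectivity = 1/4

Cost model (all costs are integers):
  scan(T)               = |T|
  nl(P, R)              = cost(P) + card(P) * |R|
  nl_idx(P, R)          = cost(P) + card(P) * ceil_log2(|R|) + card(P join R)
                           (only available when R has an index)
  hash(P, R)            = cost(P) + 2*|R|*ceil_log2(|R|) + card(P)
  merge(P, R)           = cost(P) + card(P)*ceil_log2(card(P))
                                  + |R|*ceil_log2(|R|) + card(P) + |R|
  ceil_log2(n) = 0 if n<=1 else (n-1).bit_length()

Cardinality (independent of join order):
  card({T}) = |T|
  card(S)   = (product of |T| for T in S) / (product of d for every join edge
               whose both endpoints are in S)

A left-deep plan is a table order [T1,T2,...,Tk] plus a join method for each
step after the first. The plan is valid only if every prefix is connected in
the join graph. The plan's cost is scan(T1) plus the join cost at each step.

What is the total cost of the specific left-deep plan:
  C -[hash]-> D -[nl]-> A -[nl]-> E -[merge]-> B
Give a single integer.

step 1: scan C: cost=60, card=60
step 2: join D via hash
    card(P join D) = 60*50/(50) = 60
    cost = 60 + 2*50*6 + 60 = 720
step 3: join A via nl
    card(P join A) = 60*100/(4) = 1500
    cost = 720 + 60*100 = 6720
step 4: join E via nl
    card(P join E) = 1500*300/(300) = 1500
    cost = 6720 + 1500*300 = 456720
step 5: join B via merge
    card(P join B) = 1500*40/(5) = 12000
    cost = 456720 + 1500*11 + 40*6 + 1500 + 40 = 475000

475000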